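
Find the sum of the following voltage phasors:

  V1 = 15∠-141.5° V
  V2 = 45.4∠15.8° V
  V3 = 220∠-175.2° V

Step 1 — Convert each phasor to rectangular form:
  V1 = 15·(cos(-141.5°) + j·sin(-141.5°)) = -11.74 - j9.338 V
  V2 = 45.4·(cos(15.8°) + j·sin(15.8°)) = 43.68 + j12.36 V
  V3 = 220·(cos(-175.2°) + j·sin(-175.2°)) = -219.2 - j18.41 V
Step 2 — Sum components: V_total = -187.3 - j15.39 V.
Step 3 — Convert to polar: |V_total| = 187.9 V, ∠V_total = -175.3°.

V_total = 187.9∠-175.3° V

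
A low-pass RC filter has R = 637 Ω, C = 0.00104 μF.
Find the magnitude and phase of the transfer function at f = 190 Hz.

Step 1 — Angular frequency: ω = 2π·190 = 1194 rad/s.
Step 2 — Transfer function: H(jω) = 1/(1 + jωRC).
Step 3 — Denominator: 1 + jωRC = 1 + j·1194·637·1.04e-09 = 1 + j0.0007909.
Step 4 — H = 1 - j0.0007909.
Step 5 — Magnitude: |H| = 1 (-0.0 dB); phase: φ = -0.0°.

|H| = 1 (-0.0 dB), φ = -0.0°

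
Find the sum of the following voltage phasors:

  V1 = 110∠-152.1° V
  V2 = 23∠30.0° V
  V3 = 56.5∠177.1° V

Step 1 — Convert each phasor to rectangular form:
  V1 = 110·(cos(-152.1°) + j·sin(-152.1°)) = -97.21 - j51.47 V
  V2 = 23·(cos(30.0°) + j·sin(30.0°)) = 19.92 + j11.5 V
  V3 = 56.5·(cos(177.1°) + j·sin(177.1°)) = -56.43 + j2.859 V
Step 2 — Sum components: V_total = -133.7 - j37.11 V.
Step 3 — Convert to polar: |V_total| = 138.8 V, ∠V_total = -164.5°.

V_total = 138.8∠-164.5° V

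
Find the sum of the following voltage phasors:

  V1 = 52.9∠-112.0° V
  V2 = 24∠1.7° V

Step 1 — Convert each phasor to rectangular form:
  V1 = 52.9·(cos(-112.0°) + j·sin(-112.0°)) = -19.82 - j49.05 V
  V2 = 24·(cos(1.7°) + j·sin(1.7°)) = 23.99 + j0.712 V
Step 2 — Sum components: V_total = 4.173 - j48.34 V.
Step 3 — Convert to polar: |V_total| = 48.52 V, ∠V_total = -85.1°.

V_total = 48.52∠-85.1° V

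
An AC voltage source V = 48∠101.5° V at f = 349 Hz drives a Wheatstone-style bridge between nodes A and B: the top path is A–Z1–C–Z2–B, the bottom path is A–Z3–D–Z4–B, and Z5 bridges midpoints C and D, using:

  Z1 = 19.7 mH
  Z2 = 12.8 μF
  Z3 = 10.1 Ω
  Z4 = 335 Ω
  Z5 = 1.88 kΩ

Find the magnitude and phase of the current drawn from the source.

Step 1 — Angular frequency: ω = 2π·f = 2π·349 = 2193 rad/s.
Step 2 — Component impedances:
  Z1: Z = jωL = j·2193·0.0197 = 0 + j43.2 Ω
  Z2: Z = 1/(jωC) = -j/(ω·C) = 0 - j35.63 Ω
  Z3: Z = R = 10.1 Ω
  Z4: Z = R = 335 Ω
  Z5: Z = R = 1880 Ω
Step 3 — Bridge requires nodal analysis (the Z5 bridge couples midpoints C and D, so the two paths cannot be reduced to a simple series/parallel combination). Setting node B to ground and injecting 1 A at node A, the 3-node admittance system at A, C, D solves to V_A = Z_AB = 1.138 + j7.504 Ω = 7.59∠81.4° Ω.
Step 4 — Source phasor: V = 48∠101.5° V = -9.57 + j47.04 V.
Step 5 — Ohm's law: I = V / Z_total = (-9.57 + j47.04) / (1.138 + j7.504) = 5.938 + j2.176 A.
Step 6 — Convert to polar: |I| = 6.324 A, ∠I = 20.1°.

I = 6.324∠20.1° A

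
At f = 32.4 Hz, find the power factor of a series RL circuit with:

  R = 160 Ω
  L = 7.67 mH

Step 1 — Angular frequency: ω = 2π·f = 2π·32.4 = 203.6 rad/s.
Step 2 — Component impedances:
  R: Z = R = 160 Ω
  L: Z = jωL = j·203.6·0.00767 = 0 + j1.561 Ω
Step 3 — Series combination: Z_total = R + L = 160 + j1.561 Ω = 160∠0.6° Ω.
Step 4 — Power factor: PF = cos(φ) = Re(Z)/|Z| = 160/160 = 1.
Step 5 — Type: Im(Z) = 1.561 ⇒ lagging (phase φ = 0.6°).

PF = 1 (lagging, φ = 0.6°)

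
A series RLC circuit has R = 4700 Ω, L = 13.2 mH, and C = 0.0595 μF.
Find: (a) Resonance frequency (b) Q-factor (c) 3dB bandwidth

Step 1 — Resonance: ω₀ = 1/√(LC) = 1/√(0.0132·5.95e-08) = 3.568e+04 rad/s.
Step 2 — f₀ = ω₀/(2π) = 5679 Hz.
Step 3 — Series Q: Q = ω₀L/R = 3.568e+04·0.0132/4700 = 0.1002.
Step 4 — Bandwidth: Δω = ω₀/Q = 3.561e+05 rad/s; BW = Δω/(2π) = 5.667e+04 Hz.

(a) f₀ = 5679 Hz  (b) Q = 0.1002  (c) BW = 5.667e+04 Hz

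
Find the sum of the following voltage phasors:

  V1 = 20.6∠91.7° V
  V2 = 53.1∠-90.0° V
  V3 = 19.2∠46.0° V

Step 1 — Convert each phasor to rectangular form:
  V1 = 20.6·(cos(91.7°) + j·sin(91.7°)) = -0.6111 + j20.59 V
  V2 = 53.1·(cos(-90.0°) + j·sin(-90.0°)) = 0 - j53.1 V
  V3 = 19.2·(cos(46.0°) + j·sin(46.0°)) = 13.34 + j13.81 V
Step 2 — Sum components: V_total = 12.73 - j18.7 V.
Step 3 — Convert to polar: |V_total| = 22.62 V, ∠V_total = -55.8°.

V_total = 22.62∠-55.8° V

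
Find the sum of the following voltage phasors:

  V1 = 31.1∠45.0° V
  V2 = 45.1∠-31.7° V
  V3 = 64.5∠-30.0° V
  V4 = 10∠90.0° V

Step 1 — Convert each phasor to rectangular form:
  V1 = 31.1·(cos(45.0°) + j·sin(45.0°)) = 21.99 + j21.99 V
  V2 = 45.1·(cos(-31.7°) + j·sin(-31.7°)) = 38.37 - j23.7 V
  V3 = 64.5·(cos(-30.0°) + j·sin(-30.0°)) = 55.86 - j32.25 V
  V4 = 10·(cos(90.0°) + j·sin(90.0°)) = 0 + j10 V
Step 2 — Sum components: V_total = 116.2 - j23.96 V.
Step 3 — Convert to polar: |V_total| = 118.7 V, ∠V_total = -11.6°.

V_total = 118.7∠-11.6° V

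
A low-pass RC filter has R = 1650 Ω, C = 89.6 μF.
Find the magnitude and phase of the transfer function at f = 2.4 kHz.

Step 1 — Angular frequency: ω = 2π·2400 = 1.508e+04 rad/s.
Step 2 — Transfer function: H(jω) = 1/(1 + jωRC).
Step 3 — Denominator: 1 + jωRC = 1 + j·1.508e+04·1650·8.96e-05 = 1 + j2229.
Step 4 — H = 2.012e-07 - j0.0004486.
Step 5 — Magnitude: |H| = 0.0004486 (-67.0 dB); phase: φ = -90.0°.

|H| = 0.0004486 (-67.0 dB), φ = -90.0°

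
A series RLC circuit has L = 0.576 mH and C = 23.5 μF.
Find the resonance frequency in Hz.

Step 1 — Resonance condition Im(Z)=0 gives ω₀ = 1/√(LC).
Step 2 — ω₀ = 1/√(0.000576·2.35e-05) = 8595 rad/s.
Step 3 — f₀ = ω₀/(2π) = 1368 Hz.

f₀ = 1368 Hz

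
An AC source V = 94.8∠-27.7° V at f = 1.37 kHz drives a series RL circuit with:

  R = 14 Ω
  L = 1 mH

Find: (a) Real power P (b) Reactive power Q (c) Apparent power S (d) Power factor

Step 1 — Angular frequency: ω = 2π·f = 2π·1370 = 8608 rad/s.
Step 2 — Component impedances:
  R: Z = R = 14 Ω
  L: Z = jωL = j·8608·0.001 = 0 + j8.608 Ω
Step 3 — Series combination: Z_total = R + L = 14 + j8.608 Ω = 16.43∠31.6° Ω.
Step 4 — Source phasor: V = 94.8∠-27.7° V = 83.94 - j44.07 V.
Step 5 — Current: I = V / Z = 2.946 - j4.959 A = 5.768∠-59.3° A.
Step 6 — Complex power: S = V·I* = 465.8 + j286.4 VA.
Step 7 — Real power: P = Re(S) = 465.8 W.
Step 8 — Reactive power: Q = Im(S) = 286.4 VAR.
Step 9 — Apparent power: |S| = 546.8 VA.
Step 10 — Power factor: PF = P/|S| = 0.8519 (lagging).

(a) P = 465.8 W  (b) Q = 286.4 VAR  (c) S = 546.8 VA  (d) PF = 0.8519 (lagging)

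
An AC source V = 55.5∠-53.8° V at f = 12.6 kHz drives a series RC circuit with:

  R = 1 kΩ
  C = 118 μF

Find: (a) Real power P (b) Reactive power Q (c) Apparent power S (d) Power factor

Step 1 — Angular frequency: ω = 2π·f = 2π·1.26e+04 = 7.917e+04 rad/s.
Step 2 — Component impedances:
  R: Z = R = 1000 Ω
  C: Z = 1/(jωC) = -j/(ω·C) = 0 - j0.107 Ω
Step 3 — Series combination: Z_total = R + C = 1000 - j0.107 Ω = 1000∠-0.0° Ω.
Step 4 — Source phasor: V = 55.5∠-53.8° V = 32.78 - j44.79 V.
Step 5 — Current: I = V / Z = 0.03278 - j0.04478 A = 0.0555∠-53.8° A.
Step 6 — Complex power: S = V·I* = 3.08 - j0.0003297 VA.
Step 7 — Real power: P = Re(S) = 3.08 W.
Step 8 — Reactive power: Q = Im(S) = -0.0003297 VAR.
Step 9 — Apparent power: |S| = 3.08 VA.
Step 10 — Power factor: PF = P/|S| = 1 (leading).

(a) P = 3.08 W  (b) Q = -0.0003297 VAR  (c) S = 3.08 VA  (d) PF = 1 (leading)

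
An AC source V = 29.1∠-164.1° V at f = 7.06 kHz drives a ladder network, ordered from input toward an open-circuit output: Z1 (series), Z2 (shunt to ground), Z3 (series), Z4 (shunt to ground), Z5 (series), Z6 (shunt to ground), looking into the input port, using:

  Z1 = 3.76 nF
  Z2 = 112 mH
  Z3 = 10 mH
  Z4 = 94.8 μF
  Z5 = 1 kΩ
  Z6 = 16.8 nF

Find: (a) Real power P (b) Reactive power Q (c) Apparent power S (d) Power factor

Step 1 — Angular frequency: ω = 2π·f = 2π·7060 = 4.436e+04 rad/s.
Step 2 — Component impedances:
  Z1: Z = 1/(jωC) = -j/(ω·C) = 0 - j5996 Ω
  Z2: Z = jωL = j·4.436e+04·0.112 = 0 + j4968 Ω
  Z3: Z = jωL = j·4.436e+04·0.01 = 0 + j443.6 Ω
  Z4: Z = 1/(jωC) = -j/(ω·C) = 0 - j0.2378 Ω
  Z5: Z = R = 1000 Ω
  Z6: Z = 1/(jωC) = -j/(ω·C) = 0 - j1342 Ω
Step 3 — Ladder network (open output): work backward from the far end, alternating series and parallel combinations. Z_in = 1.701e-05 - j5588 Ω = 5588∠-90.0° Ω.
Step 4 — Source phasor: V = 29.1∠-164.1° V = -27.99 - j7.972 V.
Step 5 — Current: I = V / Z = 0.001427 - j0.005008 A = 0.005207∠-74.1° A.
Step 6 — Complex power: S = V·I* = 4.613e-10 - j0.1515 VA.
Step 7 — Real power: P = Re(S) = 4.613e-10 W.
Step 8 — Reactive power: Q = Im(S) = -0.1515 VAR.
Step 9 — Apparent power: |S| = 0.1515 VA.
Step 10 — Power factor: PF = P/|S| = 3.045e-09 (leading).

(a) P = 4.613e-10 W  (b) Q = -0.1515 VAR  (c) S = 0.1515 VA  (d) PF = 3.045e-09 (leading)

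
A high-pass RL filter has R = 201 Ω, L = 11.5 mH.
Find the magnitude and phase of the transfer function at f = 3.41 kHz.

Step 1 — Angular frequency: ω = 2π·3410 = 2.143e+04 rad/s.
Step 2 — Transfer function: H(jω) = jωL/(R + jωL).
Step 3 — Numerator jωL = j·246.4; denominator R + jωL = 201 + j246.4.
Step 4 — H = 0.6004 + j0.4898.
Step 5 — Magnitude: |H| = 0.7749 (-2.2 dB); phase: φ = 39.2°.

|H| = 0.7749 (-2.2 dB), φ = 39.2°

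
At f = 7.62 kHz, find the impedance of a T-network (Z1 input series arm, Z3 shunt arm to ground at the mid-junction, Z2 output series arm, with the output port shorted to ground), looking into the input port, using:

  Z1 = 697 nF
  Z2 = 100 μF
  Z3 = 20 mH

Step 1 — Angular frequency: ω = 2π·f = 2π·7620 = 4.788e+04 rad/s.
Step 2 — Component impedances:
  Z1: Z = 1/(jωC) = -j/(ω·C) = 0 - j29.97 Ω
  Z2: Z = 1/(jωC) = -j/(ω·C) = 0 - j0.2089 Ω
  Z3: Z = jωL = j·4.788e+04·0.02 = 0 + j957.6 Ω
Step 3 — With the output port shorted to ground, the output series arm Z2 runs from the junction to ground; the shunt arm Z3 also runs from the junction to ground. They appear in parallel: Z3 || Z2 = 0 - j0.2089 Ω.
Step 4 — Series with input arm Z1: Z_in = Z1 + (Z3 || Z2) = 0 - j30.18 Ω = 30.18∠-90.0° Ω.

Z = 0 - j30.18 Ω = 30.18∠-90.0° Ω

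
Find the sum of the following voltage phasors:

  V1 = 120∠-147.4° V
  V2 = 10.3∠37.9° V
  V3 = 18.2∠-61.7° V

Step 1 — Convert each phasor to rectangular form:
  V1 = 120·(cos(-147.4°) + j·sin(-147.4°)) = -101.1 - j64.65 V
  V2 = 10.3·(cos(37.9°) + j·sin(37.9°)) = 8.128 + j6.327 V
  V3 = 18.2·(cos(-61.7°) + j·sin(-61.7°)) = 8.628 - j16.02 V
Step 2 — Sum components: V_total = -84.34 - j74.35 V.
Step 3 — Convert to polar: |V_total| = 112.4 V, ∠V_total = -138.6°.

V_total = 112.4∠-138.6° V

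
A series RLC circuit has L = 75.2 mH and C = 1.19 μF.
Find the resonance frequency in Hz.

Step 1 — Resonance condition Im(Z)=0 gives ω₀ = 1/√(LC).
Step 2 — ω₀ = 1/√(0.0752·1.19e-06) = 3343 rad/s.
Step 3 — f₀ = ω₀/(2π) = 532 Hz.

f₀ = 532 Hz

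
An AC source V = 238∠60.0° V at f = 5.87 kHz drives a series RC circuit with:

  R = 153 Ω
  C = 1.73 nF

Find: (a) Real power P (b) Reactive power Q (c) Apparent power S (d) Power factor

Step 1 — Angular frequency: ω = 2π·f = 2π·5870 = 3.688e+04 rad/s.
Step 2 — Component impedances:
  R: Z = R = 153 Ω
  C: Z = 1/(jωC) = -j/(ω·C) = 0 - j1.567e+04 Ω
Step 3 — Series combination: Z_total = R + C = 153 - j1.567e+04 Ω = 1.567e+04∠-89.4° Ω.
Step 4 — Source phasor: V = 238∠60.0° V = 119 + j206.1 V.
Step 5 — Current: I = V / Z = -0.01308 + j0.007721 A = 0.01519∠149.4° A.
Step 6 — Complex power: S = V·I* = 0.03528 - j3.614 VA.
Step 7 — Real power: P = Re(S) = 0.03528 W.
Step 8 — Reactive power: Q = Im(S) = -3.614 VAR.
Step 9 — Apparent power: |S| = 3.614 VA.
Step 10 — Power factor: PF = P/|S| = 0.009762 (leading).

(a) P = 0.03528 W  (b) Q = -3.614 VAR  (c) S = 3.614 VA  (d) PF = 0.009762 (leading)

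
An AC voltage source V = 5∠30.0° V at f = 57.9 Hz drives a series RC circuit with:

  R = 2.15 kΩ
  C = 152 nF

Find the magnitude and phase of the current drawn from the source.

Step 1 — Angular frequency: ω = 2π·f = 2π·57.9 = 363.8 rad/s.
Step 2 — Component impedances:
  R: Z = R = 2150 Ω
  C: Z = 1/(jωC) = -j/(ω·C) = 0 - j1.808e+04 Ω
Step 3 — Series combination: Z_total = R + C = 2150 - j1.808e+04 Ω = 1.821e+04∠-83.2° Ω.
Step 4 — Source phasor: V = 5∠30.0° V = 4.33 + j2.5 V.
Step 5 — Ohm's law: I = V / Z_total = (4.33 + j2.5) / (2150 - j1.808e+04) = -0.0001082 + j0.0002523 A.
Step 6 — Convert to polar: |I| = 0.0002746 A, ∠I = 113.2°.

I = 0.0002746∠113.2° A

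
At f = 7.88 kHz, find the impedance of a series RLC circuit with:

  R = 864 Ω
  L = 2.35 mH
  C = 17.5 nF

Step 1 — Angular frequency: ω = 2π·f = 2π·7880 = 4.951e+04 rad/s.
Step 2 — Component impedances:
  R: Z = R = 864 Ω
  L: Z = jωL = j·4.951e+04·0.00235 = 0 + j116.4 Ω
  C: Z = 1/(jωC) = -j/(ω·C) = 0 - j1154 Ω
Step 3 — Series combination: Z_total = R + L + C = 864 - j1038 Ω = 1350∠-50.2° Ω.

Z = 864 - j1038 Ω = 1350∠-50.2° Ω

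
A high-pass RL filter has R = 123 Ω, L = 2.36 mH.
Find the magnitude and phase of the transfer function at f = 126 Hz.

Step 1 — Angular frequency: ω = 2π·126 = 791.7 rad/s.
Step 2 — Transfer function: H(jω) = jωL/(R + jωL).
Step 3 — Numerator jωL = j·1.868; denominator R + jωL = 123 + j1.868.
Step 4 — H = 0.0002307 + j0.01519.
Step 5 — Magnitude: |H| = 0.01519 (-36.4 dB); phase: φ = 89.1°.

|H| = 0.01519 (-36.4 dB), φ = 89.1°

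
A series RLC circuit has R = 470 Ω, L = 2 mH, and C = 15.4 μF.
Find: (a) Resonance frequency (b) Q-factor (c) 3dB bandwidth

Step 1 — Resonance condition Im(Z)=0 gives ω₀ = 1/√(LC).
Step 2 — ω₀ = 1/√(0.002·1.54e-05) = 5698 rad/s.
Step 3 — f₀ = ω₀/(2π) = 906.9 Hz.
Step 4 — Series Q: Q = ω₀L/R = 5698·0.002/470 = 0.02425.
Step 5 — 3dB bandwidth: Δω = ω₀/Q = 2.35e+05 rad/s; BW = Δω/(2π) = 3.74e+04 Hz.

(a) f₀ = 906.9 Hz  (b) Q = 0.02425  (c) BW = 3.74e+04 Hz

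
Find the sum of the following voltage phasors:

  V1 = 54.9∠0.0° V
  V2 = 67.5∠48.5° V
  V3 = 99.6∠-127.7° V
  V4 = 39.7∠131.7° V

Step 1 — Convert each phasor to rectangular form:
  V1 = 54.9·(cos(0.0°) + j·sin(0.0°)) = 54.9 V
  V2 = 67.5·(cos(48.5°) + j·sin(48.5°)) = 44.73 + j50.55 V
  V3 = 99.6·(cos(-127.7°) + j·sin(-127.7°)) = -60.91 - j78.81 V
  V4 = 39.7·(cos(131.7°) + j·sin(131.7°)) = -26.41 + j29.64 V
Step 2 — Sum components: V_total = 12.31 + j1.39 V.
Step 3 — Convert to polar: |V_total| = 12.39 V, ∠V_total = 6.4°.

V_total = 12.39∠6.4° V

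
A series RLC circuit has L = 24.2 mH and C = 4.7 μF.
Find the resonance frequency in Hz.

Step 1 — Resonance condition Im(Z)=0 gives ω₀ = 1/√(LC).
Step 2 — ω₀ = 1/√(0.0242·4.7e-06) = 2965 rad/s.
Step 3 — f₀ = ω₀/(2π) = 471.9 Hz.

f₀ = 471.9 Hz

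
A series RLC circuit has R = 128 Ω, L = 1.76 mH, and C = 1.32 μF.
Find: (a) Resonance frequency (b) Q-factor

Step 1 — Resonance condition Im(Z)=0 gives ω₀ = 1/√(LC).
Step 2 — ω₀ = 1/√(0.00176·1.32e-06) = 2.075e+04 rad/s.
Step 3 — f₀ = ω₀/(2π) = 3302 Hz.
Step 4 — Series Q: Q = ω₀L/R = 2.075e+04·0.00176/128 = 0.2853.

(a) f₀ = 3302 Hz  (b) Q = 0.2853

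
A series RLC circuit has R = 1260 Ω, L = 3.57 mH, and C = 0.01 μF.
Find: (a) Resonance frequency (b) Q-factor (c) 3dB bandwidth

Step 1 — Resonance: ω₀ = 1/√(LC) = 1/√(0.00357·1e-08) = 1.674e+05 rad/s.
Step 2 — f₀ = ω₀/(2π) = 2.664e+04 Hz.
Step 3 — Series Q: Q = ω₀L/R = 1.674e+05·0.00357/1260 = 0.4742.
Step 4 — Bandwidth: Δω = ω₀/Q = 3.529e+05 rad/s; BW = Δω/(2π) = 5.617e+04 Hz.

(a) f₀ = 2.664e+04 Hz  (b) Q = 0.4742  (c) BW = 5.617e+04 Hz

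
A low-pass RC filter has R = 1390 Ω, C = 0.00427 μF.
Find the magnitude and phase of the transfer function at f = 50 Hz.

Step 1 — Angular frequency: ω = 2π·50 = 314.2 rad/s.
Step 2 — Transfer function: H(jω) = 1/(1 + jωRC).
Step 3 — Denominator: 1 + jωRC = 1 + j·314.2·1390·4.27e-09 = 1 + j0.001865.
Step 4 — H = 1 - j0.001865.
Step 5 — Magnitude: |H| = 1 (-0.0 dB); phase: φ = -0.1°.

|H| = 1 (-0.0 dB), φ = -0.1°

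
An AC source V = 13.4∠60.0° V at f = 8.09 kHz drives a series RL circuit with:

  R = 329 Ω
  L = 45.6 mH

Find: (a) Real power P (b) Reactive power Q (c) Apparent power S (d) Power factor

Step 1 — Angular frequency: ω = 2π·f = 2π·8090 = 5.083e+04 rad/s.
Step 2 — Component impedances:
  R: Z = R = 329 Ω
  L: Z = jωL = j·5.083e+04·0.0456 = 0 + j2318 Ω
Step 3 — Series combination: Z_total = R + L = 329 + j2318 Ω = 2341∠81.9° Ω.
Step 4 — Source phasor: V = 13.4∠60.0° V = 6.7 + j11.6 V.
Step 5 — Current: I = V / Z = 0.00531 - j0.002137 A = 0.005724∠-21.9° A.
Step 6 — Complex power: S = V·I* = 0.01078 + j0.07594 VA.
Step 7 — Real power: P = Re(S) = 0.01078 W.
Step 8 — Reactive power: Q = Im(S) = 0.07594 VAR.
Step 9 — Apparent power: |S| = 0.0767 VA.
Step 10 — Power factor: PF = P/|S| = 0.1405 (lagging).

(a) P = 0.01078 W  (b) Q = 0.07594 VAR  (c) S = 0.0767 VA  (d) PF = 0.1405 (lagging)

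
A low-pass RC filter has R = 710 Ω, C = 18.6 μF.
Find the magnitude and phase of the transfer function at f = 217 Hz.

Step 1 — Angular frequency: ω = 2π·217 = 1363 rad/s.
Step 2 — Transfer function: H(jω) = 1/(1 + jωRC).
Step 3 — Denominator: 1 + jωRC = 1 + j·1363·710·1.86e-05 = 1 + j18.01.
Step 4 — H = 0.003075 - j0.05537.
Step 5 — Magnitude: |H| = 0.05545 (-25.1 dB); phase: φ = -86.8°.

|H| = 0.05545 (-25.1 dB), φ = -86.8°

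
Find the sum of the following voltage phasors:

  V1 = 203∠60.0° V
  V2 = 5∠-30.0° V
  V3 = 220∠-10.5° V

Step 1 — Convert each phasor to rectangular form:
  V1 = 203·(cos(60.0°) + j·sin(60.0°)) = 101.5 + j175.8 V
  V2 = 5·(cos(-30.0°) + j·sin(-30.0°)) = 4.33 - j2.5 V
  V3 = 220·(cos(-10.5°) + j·sin(-10.5°)) = 216.3 - j40.09 V
Step 2 — Sum components: V_total = 322.1 + j133.2 V.
Step 3 — Convert to polar: |V_total| = 348.6 V, ∠V_total = 22.5°.

V_total = 348.6∠22.5° V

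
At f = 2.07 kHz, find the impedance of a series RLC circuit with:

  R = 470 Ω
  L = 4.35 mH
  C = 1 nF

Step 1 — Angular frequency: ω = 2π·f = 2π·2070 = 1.301e+04 rad/s.
Step 2 — Component impedances:
  R: Z = R = 470 Ω
  L: Z = jωL = j·1.301e+04·0.00435 = 0 + j56.58 Ω
  C: Z = 1/(jωC) = -j/(ω·C) = 0 - j7.689e+04 Ω
Step 3 — Series combination: Z_total = R + L + C = 470 - j7.683e+04 Ω = 7.683e+04∠-89.6° Ω.

Z = 470 - j7.683e+04 Ω = 7.683e+04∠-89.6° Ω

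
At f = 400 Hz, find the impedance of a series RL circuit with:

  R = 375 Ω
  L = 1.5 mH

Step 1 — Angular frequency: ω = 2π·f = 2π·400 = 2513 rad/s.
Step 2 — Component impedances:
  R: Z = R = 375 Ω
  L: Z = jωL = j·2513·0.0015 = 0 + j3.77 Ω
Step 3 — Series combination: Z_total = R + L = 375 + j3.77 Ω = 375∠0.6° Ω.

Z = 375 + j3.77 Ω = 375∠0.6° Ω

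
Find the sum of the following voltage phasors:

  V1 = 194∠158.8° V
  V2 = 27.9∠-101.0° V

Step 1 — Convert each phasor to rectangular form:
  V1 = 194·(cos(158.8°) + j·sin(158.8°)) = -180.9 + j70.16 V
  V2 = 27.9·(cos(-101.0°) + j·sin(-101.0°)) = -5.324 - j27.39 V
Step 2 — Sum components: V_total = -186.2 + j42.77 V.
Step 3 — Convert to polar: |V_total| = 191 V, ∠V_total = 167.1°.

V_total = 191∠167.1° V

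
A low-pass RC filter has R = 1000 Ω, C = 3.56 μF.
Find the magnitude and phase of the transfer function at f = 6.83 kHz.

Step 1 — Angular frequency: ω = 2π·6830 = 4.291e+04 rad/s.
Step 2 — Transfer function: H(jω) = 1/(1 + jωRC).
Step 3 — Denominator: 1 + jωRC = 1 + j·4.291e+04·1000·3.56e-06 = 1 + j152.8.
Step 4 — H = 4.284e-05 - j0.006545.
Step 5 — Magnitude: |H| = 0.006545 (-43.7 dB); phase: φ = -89.6°.

|H| = 0.006545 (-43.7 dB), φ = -89.6°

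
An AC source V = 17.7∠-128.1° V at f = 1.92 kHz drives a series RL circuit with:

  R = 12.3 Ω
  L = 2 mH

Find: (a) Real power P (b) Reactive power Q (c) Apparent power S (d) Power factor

Step 1 — Angular frequency: ω = 2π·f = 2π·1920 = 1.206e+04 rad/s.
Step 2 — Component impedances:
  R: Z = R = 12.3 Ω
  L: Z = jωL = j·1.206e+04·0.002 = 0 + j24.13 Ω
Step 3 — Series combination: Z_total = R + L = 12.3 + j24.13 Ω = 27.08∠63.0° Ω.
Step 4 — Source phasor: V = 17.7∠-128.1° V = -10.92 - j13.93 V.
Step 5 — Current: I = V / Z = -0.6414 + j0.1257 A = 0.6536∠168.9° A.
Step 6 — Complex power: S = V·I* = 5.254 + j10.31 VA.
Step 7 — Real power: P = Re(S) = 5.254 W.
Step 8 — Reactive power: Q = Im(S) = 10.31 VAR.
Step 9 — Apparent power: |S| = 11.57 VA.
Step 10 — Power factor: PF = P/|S| = 0.4542 (lagging).

(a) P = 5.254 W  (b) Q = 10.31 VAR  (c) S = 11.57 VA  (d) PF = 0.4542 (lagging)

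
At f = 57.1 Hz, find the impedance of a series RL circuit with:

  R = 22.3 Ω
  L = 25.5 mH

Step 1 — Angular frequency: ω = 2π·f = 2π·57.1 = 358.8 rad/s.
Step 2 — Component impedances:
  R: Z = R = 22.3 Ω
  L: Z = jωL = j·358.8·0.0255 = 0 + j9.149 Ω
Step 3 — Series combination: Z_total = R + L = 22.3 + j9.149 Ω = 24.1∠22.3° Ω.

Z = 22.3 + j9.149 Ω = 24.1∠22.3° Ω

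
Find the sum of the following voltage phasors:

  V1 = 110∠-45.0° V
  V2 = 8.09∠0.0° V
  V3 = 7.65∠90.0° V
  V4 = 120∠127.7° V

Step 1 — Convert each phasor to rectangular form:
  V1 = 110·(cos(-45.0°) + j·sin(-45.0°)) = 77.78 - j77.78 V
  V2 = 8.09·(cos(0.0°) + j·sin(0.0°)) = 8.09 V
  V3 = 7.65·(cos(90.0°) + j·sin(90.0°)) = 0 + j7.65 V
  V4 = 120·(cos(127.7°) + j·sin(127.7°)) = -73.38 + j94.95 V
Step 2 — Sum components: V_total = 12.49 + j24.82 V.
Step 3 — Convert to polar: |V_total| = 27.78 V, ∠V_total = 63.3°.

V_total = 27.78∠63.3° V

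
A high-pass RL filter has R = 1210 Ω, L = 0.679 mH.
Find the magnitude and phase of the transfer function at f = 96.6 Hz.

Step 1 — Angular frequency: ω = 2π·96.6 = 607 rad/s.
Step 2 — Transfer function: H(jω) = jωL/(R + jωL).
Step 3 — Numerator jωL = j·0.4121; denominator R + jωL = 1210 + j0.4121.
Step 4 — H = 1.16e-07 + j0.0003406.
Step 5 — Magnitude: |H| = 0.0003406 (-69.4 dB); phase: φ = 90.0°.

|H| = 0.0003406 (-69.4 dB), φ = 90.0°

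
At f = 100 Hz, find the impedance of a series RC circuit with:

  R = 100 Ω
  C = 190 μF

Step 1 — Angular frequency: ω = 2π·f = 2π·100 = 628.3 rad/s.
Step 2 — Component impedances:
  R: Z = R = 100 Ω
  C: Z = 1/(jωC) = -j/(ω·C) = 0 - j8.377 Ω
Step 3 — Series combination: Z_total = R + C = 100 - j8.377 Ω = 100.4∠-4.8° Ω.

Z = 100 - j8.377 Ω = 100.4∠-4.8° Ω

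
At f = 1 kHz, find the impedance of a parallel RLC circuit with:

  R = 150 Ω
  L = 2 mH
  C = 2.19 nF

Step 1 — Angular frequency: ω = 2π·f = 2π·1000 = 6283 rad/s.
Step 2 — Component impedances:
  R: Z = R = 150 Ω
  L: Z = jωL = j·6283·0.002 = 0 + j12.57 Ω
  C: Z = 1/(jωC) = -j/(ω·C) = 0 - j7.267e+04 Ω
Step 3 — Parallel combination: 1/Z_total = 1/R + 1/L + 1/C; Z_total = 1.046 + j12.48 Ω = 12.52∠85.2° Ω.

Z = 1.046 + j12.48 Ω = 12.52∠85.2° Ω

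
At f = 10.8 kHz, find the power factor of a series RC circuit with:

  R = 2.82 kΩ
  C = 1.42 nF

Step 1 — Angular frequency: ω = 2π·f = 2π·1.08e+04 = 6.786e+04 rad/s.
Step 2 — Component impedances:
  R: Z = R = 2820 Ω
  C: Z = 1/(jωC) = -j/(ω·C) = 0 - j1.038e+04 Ω
Step 3 — Series combination: Z_total = R + C = 2820 - j1.038e+04 Ω = 1.075e+04∠-74.8° Ω.
Step 4 — Power factor: PF = cos(φ) = Re(Z)/|Z| = 2820/10754 = 0.2622.
Step 5 — Type: Im(Z) = -1.038e+04 ⇒ leading (phase φ = -74.8°).

PF = 0.2622 (leading, φ = -74.8°)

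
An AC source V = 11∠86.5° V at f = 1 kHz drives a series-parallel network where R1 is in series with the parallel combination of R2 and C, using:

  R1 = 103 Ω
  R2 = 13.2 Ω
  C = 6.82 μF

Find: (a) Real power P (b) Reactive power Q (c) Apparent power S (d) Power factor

Step 1 — Angular frequency: ω = 2π·f = 2π·1000 = 6283 rad/s.
Step 2 — Component impedances:
  R1: Z = R = 103 Ω
  R2: Z = R = 13.2 Ω
  C: Z = 1/(jωC) = -j/(ω·C) = 0 - j23.34 Ω
Step 3 — Parallel branch: R2 || C = 1/(1/R2 + 1/C) = 10 - j5.657 Ω.
Step 4 — Series with R1: Z_total = R1 + (R2 || C) = 113 - j5.657 Ω = 113.1∠-2.9° Ω.
Step 5 — Source phasor: V = 11∠86.5° V = 0.6715 + j10.98 V.
Step 6 — Current: I = V / Z = 0.001076 + j0.09722 A = 0.09722∠89.4° A.
Step 7 — Complex power: S = V·I* = 1.068 - j0.05347 VA.
Step 8 — Real power: P = Re(S) = 1.068 W.
Step 9 — Reactive power: Q = Im(S) = -0.05347 VAR.
Step 10 — Apparent power: |S| = 1.069 VA.
Step 11 — Power factor: PF = P/|S| = 0.9987 (leading).

(a) P = 1.068 W  (b) Q = -0.05347 VAR  (c) S = 1.069 VA  (d) PF = 0.9987 (leading)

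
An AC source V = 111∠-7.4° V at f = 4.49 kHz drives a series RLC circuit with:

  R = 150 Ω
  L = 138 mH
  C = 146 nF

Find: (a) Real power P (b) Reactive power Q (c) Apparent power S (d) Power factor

Step 1 — Angular frequency: ω = 2π·f = 2π·4490 = 2.821e+04 rad/s.
Step 2 — Component impedances:
  R: Z = R = 150 Ω
  L: Z = jωL = j·2.821e+04·0.138 = 0 + j3893 Ω
  C: Z = 1/(jωC) = -j/(ω·C) = 0 - j242.8 Ω
Step 3 — Series combination: Z_total = R + L + C = 150 + j3650 Ω = 3653∠87.6° Ω.
Step 4 — Source phasor: V = 111∠-7.4° V = 110.1 - j14.3 V.
Step 5 — Current: I = V / Z = -0.002673 - j0.03026 A = 0.03038∠-95.0° A.
Step 6 — Complex power: S = V·I* = 0.1385 + j3.37 VA.
Step 7 — Real power: P = Re(S) = 0.1385 W.
Step 8 — Reactive power: Q = Im(S) = 3.37 VAR.
Step 9 — Apparent power: |S| = 3.372 VA.
Step 10 — Power factor: PF = P/|S| = 0.04106 (lagging).

(a) P = 0.1385 W  (b) Q = 3.37 VAR  (c) S = 3.372 VA  (d) PF = 0.04106 (lagging)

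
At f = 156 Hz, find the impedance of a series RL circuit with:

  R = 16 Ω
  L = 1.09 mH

Step 1 — Angular frequency: ω = 2π·f = 2π·156 = 980.2 rad/s.
Step 2 — Component impedances:
  R: Z = R = 16 Ω
  L: Z = jωL = j·980.2·0.00109 = 0 + j1.068 Ω
Step 3 — Series combination: Z_total = R + L = 16 + j1.068 Ω = 16.04∠3.8° Ω.

Z = 16 + j1.068 Ω = 16.04∠3.8° Ω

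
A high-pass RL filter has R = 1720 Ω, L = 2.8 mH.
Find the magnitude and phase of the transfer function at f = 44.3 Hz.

Step 1 — Angular frequency: ω = 2π·44.3 = 278.3 rad/s.
Step 2 — Transfer function: H(jω) = jωL/(R + jωL).
Step 3 — Numerator jωL = j·0.7794; denominator R + jωL = 1720 + j0.7794.
Step 4 — H = 2.053e-07 + j0.0004531.
Step 5 — Magnitude: |H| = 0.0004531 (-66.9 dB); phase: φ = 90.0°.

|H| = 0.0004531 (-66.9 dB), φ = 90.0°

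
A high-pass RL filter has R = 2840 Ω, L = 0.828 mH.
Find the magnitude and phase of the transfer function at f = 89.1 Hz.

Step 1 — Angular frequency: ω = 2π·89.1 = 559.8 rad/s.
Step 2 — Transfer function: H(jω) = jωL/(R + jωL).
Step 3 — Numerator jωL = j·0.4635; denominator R + jωL = 2840 + j0.4635.
Step 4 — H = 2.664e-08 + j0.0001632.
Step 5 — Magnitude: |H| = 0.0001632 (-75.7 dB); phase: φ = 90.0°.

|H| = 0.0001632 (-75.7 dB), φ = 90.0°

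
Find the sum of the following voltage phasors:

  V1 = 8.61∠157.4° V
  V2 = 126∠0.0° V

Step 1 — Convert each phasor to rectangular form:
  V1 = 8.61·(cos(157.4°) + j·sin(157.4°)) = -7.949 + j3.309 V
  V2 = 126·(cos(0.0°) + j·sin(0.0°)) = 126 V
Step 2 — Sum components: V_total = 118.1 + j3.309 V.
Step 3 — Convert to polar: |V_total| = 118.1 V, ∠V_total = 1.6°.

V_total = 118.1∠1.6° V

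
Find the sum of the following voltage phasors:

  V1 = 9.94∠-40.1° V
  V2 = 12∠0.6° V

Step 1 — Convert each phasor to rectangular form:
  V1 = 9.94·(cos(-40.1°) + j·sin(-40.1°)) = 7.603 - j6.403 V
  V2 = 12·(cos(0.6°) + j·sin(0.6°)) = 12 + j0.1257 V
Step 2 — Sum components: V_total = 19.6 - j6.277 V.
Step 3 — Convert to polar: |V_total| = 20.58 V, ∠V_total = -17.8°.

V_total = 20.58∠-17.8° V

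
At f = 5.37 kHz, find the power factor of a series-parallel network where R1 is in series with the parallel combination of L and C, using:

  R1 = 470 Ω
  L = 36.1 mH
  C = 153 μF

Step 1 — Angular frequency: ω = 2π·f = 2π·5370 = 3.374e+04 rad/s.
Step 2 — Component impedances:
  R1: Z = R = 470 Ω
  L: Z = jωL = j·3.374e+04·0.0361 = 0 + j1218 Ω
  C: Z = 1/(jωC) = -j/(ω·C) = 0 - j0.1937 Ω
Step 3 — Parallel branch: L || C = 1/(1/L + 1/C) = 0 - j0.1937 Ω.
Step 4 — Series with R1: Z_total = R1 + (L || C) = 470 - j0.1937 Ω = 470∠-0.0° Ω.
Step 5 — Power factor: PF = cos(φ) = Re(Z)/|Z| = 470/470 = 1.
Step 6 — Type: Im(Z) = -0.1937 ⇒ leading (phase φ = -0.0°).

PF = 1 (leading, φ = -0.0°)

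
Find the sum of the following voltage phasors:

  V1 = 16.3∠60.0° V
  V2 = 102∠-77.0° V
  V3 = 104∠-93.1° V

Step 1 — Convert each phasor to rectangular form:
  V1 = 16.3·(cos(60.0°) + j·sin(60.0°)) = 8.15 + j14.12 V
  V2 = 102·(cos(-77.0°) + j·sin(-77.0°)) = 22.95 - j99.39 V
  V3 = 104·(cos(-93.1°) + j·sin(-93.1°)) = -5.624 - j103.8 V
Step 2 — Sum components: V_total = 25.47 - j189.1 V.
Step 3 — Convert to polar: |V_total| = 190.8 V, ∠V_total = -82.3°.

V_total = 190.8∠-82.3° V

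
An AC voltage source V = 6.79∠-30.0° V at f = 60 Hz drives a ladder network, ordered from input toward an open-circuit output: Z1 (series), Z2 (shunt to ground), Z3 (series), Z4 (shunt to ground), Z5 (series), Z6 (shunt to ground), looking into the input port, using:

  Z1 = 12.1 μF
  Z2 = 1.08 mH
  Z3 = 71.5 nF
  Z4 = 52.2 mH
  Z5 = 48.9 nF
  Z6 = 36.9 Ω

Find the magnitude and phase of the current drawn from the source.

Step 1 — Angular frequency: ω = 2π·f = 2π·60 = 377 rad/s.
Step 2 — Component impedances:
  Z1: Z = 1/(jωC) = -j/(ω·C) = 0 - j219.2 Ω
  Z2: Z = jωL = j·377·0.00108 = 0 + j0.4072 Ω
  Z3: Z = 1/(jωC) = -j/(ω·C) = 0 - j3.71e+04 Ω
  Z4: Z = jωL = j·377·0.0522 = 0 + j19.68 Ω
  Z5: Z = 1/(jωC) = -j/(ω·C) = 0 - j5.425e+04 Ω
  Z6: Z = R = 36.9 Ω
Step 3 — Ladder network (open output): work backward from the far end, alternating series and parallel combinations. Z_in = 0 - j218.8 Ω = 218.8∠-90.0° Ω.
Step 4 — Source phasor: V = 6.79∠-30.0° V = 5.88 - j3.395 V.
Step 5 — Ohm's law: I = V / Z_total = (5.88 - j3.395) / (0 - j218.8) = 0.01552 + j0.02687 A.
Step 6 — Convert to polar: |I| = 0.03103 A, ∠I = 60.0°.

I = 0.03103∠60.0° A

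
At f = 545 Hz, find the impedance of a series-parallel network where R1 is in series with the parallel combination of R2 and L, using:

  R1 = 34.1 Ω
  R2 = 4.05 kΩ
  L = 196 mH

Step 1 — Angular frequency: ω = 2π·f = 2π·545 = 3424 rad/s.
Step 2 — Component impedances:
  R1: Z = R = 34.1 Ω
  R2: Z = R = 4050 Ω
  L: Z = jωL = j·3424·0.196 = 0 + j671.2 Ω
Step 3 — Parallel branch: R2 || L = 1/(1/R2 + 1/L) = 108.3 + j653.2 Ω.
Step 4 — Series with R1: Z_total = R1 + (R2 || L) = 142.4 + j653.2 Ω = 668.6∠77.7° Ω.

Z = 142.4 + j653.2 Ω = 668.6∠77.7° Ω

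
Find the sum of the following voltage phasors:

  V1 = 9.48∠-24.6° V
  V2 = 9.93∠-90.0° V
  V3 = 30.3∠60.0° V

Step 1 — Convert each phasor to rectangular form:
  V1 = 9.48·(cos(-24.6°) + j·sin(-24.6°)) = 8.62 - j3.946 V
  V2 = 9.93·(cos(-90.0°) + j·sin(-90.0°)) = 0 - j9.93 V
  V3 = 30.3·(cos(60.0°) + j·sin(60.0°)) = 15.15 + j26.24 V
Step 2 — Sum components: V_total = 23.77 + j12.36 V.
Step 3 — Convert to polar: |V_total| = 26.79 V, ∠V_total = 27.5°.

V_total = 26.79∠27.5° V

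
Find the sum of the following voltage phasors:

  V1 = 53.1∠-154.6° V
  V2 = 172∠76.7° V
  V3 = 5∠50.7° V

Step 1 — Convert each phasor to rectangular form:
  V1 = 53.1·(cos(-154.6°) + j·sin(-154.6°)) = -47.97 - j22.78 V
  V2 = 172·(cos(76.7°) + j·sin(76.7°)) = 39.57 + j167.4 V
  V3 = 5·(cos(50.7°) + j·sin(50.7°)) = 3.167 + j3.869 V
Step 2 — Sum components: V_total = -5.232 + j148.5 V.
Step 3 — Convert to polar: |V_total| = 148.6 V, ∠V_total = 92.0°.

V_total = 148.6∠92.0° V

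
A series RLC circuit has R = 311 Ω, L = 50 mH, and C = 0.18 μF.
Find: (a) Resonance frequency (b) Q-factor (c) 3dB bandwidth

Step 1 — Resonance: ω₀ = 1/√(LC) = 1/√(0.05·1.8e-07) = 1.054e+04 rad/s.
Step 2 — f₀ = ω₀/(2π) = 1678 Hz.
Step 3 — Series Q: Q = ω₀L/R = 1.054e+04·0.05/311 = 1.695.
Step 4 — Bandwidth: Δω = ω₀/Q = 6220 rad/s; BW = Δω/(2π) = 989.9 Hz.

(a) f₀ = 1678 Hz  (b) Q = 1.695  (c) BW = 989.9 Hz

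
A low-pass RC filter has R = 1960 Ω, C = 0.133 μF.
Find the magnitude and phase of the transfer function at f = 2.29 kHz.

Step 1 — Angular frequency: ω = 2π·2290 = 1.439e+04 rad/s.
Step 2 — Transfer function: H(jω) = 1/(1 + jωRC).
Step 3 — Denominator: 1 + jωRC = 1 + j·1.439e+04·1960·1.33e-07 = 1 + j3.751.
Step 4 — H = 0.06636 - j0.2489.
Step 5 — Magnitude: |H| = 0.2576 (-11.8 dB); phase: φ = -75.1°.

|H| = 0.2576 (-11.8 dB), φ = -75.1°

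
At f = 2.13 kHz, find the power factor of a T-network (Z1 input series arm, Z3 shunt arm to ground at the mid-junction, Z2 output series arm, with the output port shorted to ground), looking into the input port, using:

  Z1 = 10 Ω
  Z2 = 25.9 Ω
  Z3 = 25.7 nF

Step 1 — Angular frequency: ω = 2π·f = 2π·2130 = 1.338e+04 rad/s.
Step 2 — Component impedances:
  Z1: Z = R = 10 Ω
  Z2: Z = R = 25.9 Ω
  Z3: Z = 1/(jωC) = -j/(ω·C) = 0 - j2907 Ω
Step 3 — With the output port shorted to ground, the output series arm Z2 runs from the junction to ground; the shunt arm Z3 also runs from the junction to ground. They appear in parallel: Z3 || Z2 = 25.9 - j0.2307 Ω.
Step 4 — Series with input arm Z1: Z_in = Z1 + (Z3 || Z2) = 35.9 - j0.2307 Ω = 35.9∠-0.4° Ω.
Step 5 — Power factor: PF = cos(φ) = Re(Z)/|Z| = 35.9/35.9 = 1.
Step 6 — Type: Im(Z) = -0.2307 ⇒ leading (phase φ = -0.4°).

PF = 1 (leading, φ = -0.4°)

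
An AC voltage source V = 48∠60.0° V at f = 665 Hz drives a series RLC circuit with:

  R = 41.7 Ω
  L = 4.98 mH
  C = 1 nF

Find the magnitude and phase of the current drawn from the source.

Step 1 — Angular frequency: ω = 2π·f = 2π·665 = 4178 rad/s.
Step 2 — Component impedances:
  R: Z = R = 41.7 Ω
  L: Z = jωL = j·4178·0.00498 = 0 + j20.81 Ω
  C: Z = 1/(jωC) = -j/(ω·C) = 0 - j2.393e+05 Ω
Step 3 — Series combination: Z_total = R + L + C = 41.7 - j2.393e+05 Ω = 2.393e+05∠-90.0° Ω.
Step 4 — Source phasor: V = 48∠60.0° V = 24 + j41.57 V.
Step 5 — Ohm's law: I = V / Z_total = (24 + j41.57) / (41.7 - j2.393e+05) = -0.0001737 + j0.0001003 A.
Step 6 — Convert to polar: |I| = 0.0002006 A, ∠I = 150.0°.

I = 0.0002006∠150.0° A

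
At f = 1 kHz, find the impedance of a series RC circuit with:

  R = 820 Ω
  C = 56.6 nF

Step 1 — Angular frequency: ω = 2π·f = 2π·1000 = 6283 rad/s.
Step 2 — Component impedances:
  R: Z = R = 820 Ω
  C: Z = 1/(jωC) = -j/(ω·C) = 0 - j2812 Ω
Step 3 — Series combination: Z_total = R + C = 820 - j2812 Ω = 2929∠-73.7° Ω.

Z = 820 - j2812 Ω = 2929∠-73.7° Ω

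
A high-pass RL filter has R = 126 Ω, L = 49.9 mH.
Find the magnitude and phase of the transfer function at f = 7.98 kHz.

Step 1 — Angular frequency: ω = 2π·7980 = 5.014e+04 rad/s.
Step 2 — Transfer function: H(jω) = jωL/(R + jωL).
Step 3 — Numerator jωL = j·2502; denominator R + jωL = 126 + j2502.
Step 4 — H = 0.9975 + j0.05023.
Step 5 — Magnitude: |H| = 0.9987 (-0.0 dB); phase: φ = 2.9°.

|H| = 0.9987 (-0.0 dB), φ = 2.9°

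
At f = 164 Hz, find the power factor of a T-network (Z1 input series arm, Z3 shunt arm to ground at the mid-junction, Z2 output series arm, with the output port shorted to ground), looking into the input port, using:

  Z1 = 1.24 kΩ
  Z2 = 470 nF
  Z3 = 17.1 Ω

Step 1 — Angular frequency: ω = 2π·f = 2π·164 = 1030 rad/s.
Step 2 — Component impedances:
  Z1: Z = R = 1240 Ω
  Z2: Z = 1/(jωC) = -j/(ω·C) = 0 - j2065 Ω
  Z3: Z = R = 17.1 Ω
Step 3 — With the output port shorted to ground, the output series arm Z2 runs from the junction to ground; the shunt arm Z3 also runs from the junction to ground. They appear in parallel: Z3 || Z2 = 17.1 - j0.1416 Ω.
Step 4 — Series with input arm Z1: Z_in = Z1 + (Z3 || Z2) = 1257 - j0.1416 Ω = 1257∠-0.0° Ω.
Step 5 — Power factor: PF = cos(φ) = Re(Z)/|Z| = 1257/1257 = 1.
Step 6 — Type: Im(Z) = -0.1416 ⇒ leading (phase φ = -0.0°).

PF = 1 (leading, φ = -0.0°)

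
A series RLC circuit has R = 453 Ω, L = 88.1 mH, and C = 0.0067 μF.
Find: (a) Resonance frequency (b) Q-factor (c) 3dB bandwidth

Step 1 — Resonance: ω₀ = 1/√(LC) = 1/√(0.0881·6.7e-09) = 4.116e+04 rad/s.
Step 2 — f₀ = ω₀/(2π) = 6551 Hz.
Step 3 — Series Q: Q = ω₀L/R = 4.116e+04·0.0881/453 = 8.005.
Step 4 — Bandwidth: Δω = ω₀/Q = 5142 rad/s; BW = Δω/(2π) = 818.4 Hz.

(a) f₀ = 6551 Hz  (b) Q = 8.005  (c) BW = 818.4 Hz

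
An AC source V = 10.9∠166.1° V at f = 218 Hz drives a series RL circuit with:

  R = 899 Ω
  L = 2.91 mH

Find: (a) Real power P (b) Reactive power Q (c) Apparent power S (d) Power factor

Step 1 — Angular frequency: ω = 2π·f = 2π·218 = 1370 rad/s.
Step 2 — Component impedances:
  R: Z = R = 899 Ω
  L: Z = jωL = j·1370·0.00291 = 0 + j3.986 Ω
Step 3 — Series combination: Z_total = R + L = 899 + j3.986 Ω = 899∠0.3° Ω.
Step 4 — Source phasor: V = 10.9∠166.1° V = -10.58 + j2.618 V.
Step 5 — Current: I = V / Z = -0.01176 + j0.002965 A = 0.01212∠165.8° A.
Step 6 — Complex power: S = V·I* = 0.1322 + j0.0005859 VA.
Step 7 — Real power: P = Re(S) = 0.1322 W.
Step 8 — Reactive power: Q = Im(S) = 0.0005859 VAR.
Step 9 — Apparent power: |S| = 0.1322 VA.
Step 10 — Power factor: PF = P/|S| = 1 (lagging).

(a) P = 0.1322 W  (b) Q = 0.0005859 VAR  (c) S = 0.1322 VA  (d) PF = 1 (lagging)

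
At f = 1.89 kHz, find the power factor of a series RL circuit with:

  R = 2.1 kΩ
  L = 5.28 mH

Step 1 — Angular frequency: ω = 2π·f = 2π·1890 = 1.188e+04 rad/s.
Step 2 — Component impedances:
  R: Z = R = 2100 Ω
  L: Z = jωL = j·1.188e+04·0.00528 = 0 + j62.7 Ω
Step 3 — Series combination: Z_total = R + L = 2100 + j62.7 Ω = 2101∠1.7° Ω.
Step 4 — Power factor: PF = cos(φ) = Re(Z)/|Z| = 2100/2100.9 = 0.9996.
Step 5 — Type: Im(Z) = 62.7 ⇒ lagging (phase φ = 1.7°).

PF = 0.9996 (lagging, φ = 1.7°)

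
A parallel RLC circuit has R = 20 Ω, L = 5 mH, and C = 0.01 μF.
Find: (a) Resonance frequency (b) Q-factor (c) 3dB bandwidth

Step 1 — Resonance: ω₀ = 1/√(LC) = 1/√(0.005·1e-08) = 1.414e+05 rad/s.
Step 2 — f₀ = ω₀/(2π) = 2.251e+04 Hz.
Step 3 — Parallel Q: Q = R/(ω₀L) = 20/(1.414e+05·0.005) = 0.02828.
Step 4 — Bandwidth: Δω = ω₀/Q = 5e+06 rad/s; BW = Δω/(2π) = 7.958e+05 Hz.

(a) f₀ = 2.251e+04 Hz  (b) Q = 0.02828  (c) BW = 7.958e+05 Hz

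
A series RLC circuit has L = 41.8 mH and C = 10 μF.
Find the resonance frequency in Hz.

Step 1 — Resonance condition Im(Z)=0 gives ω₀ = 1/√(LC).
Step 2 — ω₀ = 1/√(0.0418·1e-05) = 1547 rad/s.
Step 3 — f₀ = ω₀/(2π) = 246.2 Hz.

f₀ = 246.2 Hz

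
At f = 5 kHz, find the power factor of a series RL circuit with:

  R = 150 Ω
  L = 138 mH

Step 1 — Angular frequency: ω = 2π·f = 2π·5000 = 3.142e+04 rad/s.
Step 2 — Component impedances:
  R: Z = R = 150 Ω
  L: Z = jωL = j·3.142e+04·0.138 = 0 + j4335 Ω
Step 3 — Series combination: Z_total = R + L = 150 + j4335 Ω = 4338∠88.0° Ω.
Step 4 — Power factor: PF = cos(φ) = Re(Z)/|Z| = 150/4338 = 0.03458.
Step 5 — Type: Im(Z) = 4335 ⇒ lagging (phase φ = 88.0°).

PF = 0.03458 (lagging, φ = 88.0°)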